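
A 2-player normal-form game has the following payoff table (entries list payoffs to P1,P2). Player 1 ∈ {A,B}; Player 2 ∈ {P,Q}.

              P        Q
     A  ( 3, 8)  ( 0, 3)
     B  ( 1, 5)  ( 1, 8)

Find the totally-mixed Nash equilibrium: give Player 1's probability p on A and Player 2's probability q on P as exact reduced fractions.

P1 indiff ⇒ q·3+(1-q)·0 = q·1+(1-q)·1 ⇒ q(2) = (1-q)(1) ⇒ q = 1/3
P2 indiff ⇒ p·8+(1-p)·5 = p·3+(1-p)·8 ⇒ p(5) = (1-p)(3) ⇒ p = 3/8

p=3/8, q=1/3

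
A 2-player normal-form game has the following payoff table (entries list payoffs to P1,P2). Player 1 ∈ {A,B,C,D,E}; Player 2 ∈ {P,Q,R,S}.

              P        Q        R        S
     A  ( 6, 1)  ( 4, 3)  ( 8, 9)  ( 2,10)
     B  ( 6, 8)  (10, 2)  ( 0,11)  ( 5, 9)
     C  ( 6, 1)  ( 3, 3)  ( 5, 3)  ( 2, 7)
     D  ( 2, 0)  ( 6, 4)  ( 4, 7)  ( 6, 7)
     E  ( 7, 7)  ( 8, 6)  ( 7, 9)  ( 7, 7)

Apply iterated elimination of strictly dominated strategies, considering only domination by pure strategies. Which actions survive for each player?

IESDS → P1:{A,E} P2:{R,S}

P1 drop C (E beats it: P:7>6 Q:8>3 R:7>5 S:7>2)
P1 drop D (E beats it: P:7>2 Q:8>6 R:7>4 S:7>6)
P2 drop P (R beats it: A:9>1 B:11>8 E:9>7)
P2 drop Q (R beats it: A:9>3 B:11>2 E:9>6)
P1 drop B (E beats it: R:7>0 S:7>5)
P1→{A,E} P2→{R,S}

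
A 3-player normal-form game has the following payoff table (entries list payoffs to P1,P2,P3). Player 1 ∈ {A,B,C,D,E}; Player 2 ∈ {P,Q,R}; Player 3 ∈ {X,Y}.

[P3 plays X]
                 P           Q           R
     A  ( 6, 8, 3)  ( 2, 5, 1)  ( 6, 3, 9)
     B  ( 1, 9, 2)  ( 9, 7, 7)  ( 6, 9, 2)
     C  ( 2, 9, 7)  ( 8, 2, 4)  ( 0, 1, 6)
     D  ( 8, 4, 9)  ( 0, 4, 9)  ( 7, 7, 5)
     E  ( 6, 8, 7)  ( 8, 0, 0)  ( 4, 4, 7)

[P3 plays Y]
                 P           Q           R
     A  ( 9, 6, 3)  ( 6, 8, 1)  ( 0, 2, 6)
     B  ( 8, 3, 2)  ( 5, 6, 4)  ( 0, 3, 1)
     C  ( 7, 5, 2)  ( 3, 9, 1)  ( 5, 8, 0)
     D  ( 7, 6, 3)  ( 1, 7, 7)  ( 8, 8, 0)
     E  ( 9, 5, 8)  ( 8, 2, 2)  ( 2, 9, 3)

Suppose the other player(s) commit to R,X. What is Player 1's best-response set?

P1 best: {D}

u_1(A vs R,X) = 6
u_1(B vs R,X) = 6
u_1(C vs R,X) = 0
u_1(D vs R,X) = 7
u_1(E vs R,X) = 4
max payoff 7 at {D}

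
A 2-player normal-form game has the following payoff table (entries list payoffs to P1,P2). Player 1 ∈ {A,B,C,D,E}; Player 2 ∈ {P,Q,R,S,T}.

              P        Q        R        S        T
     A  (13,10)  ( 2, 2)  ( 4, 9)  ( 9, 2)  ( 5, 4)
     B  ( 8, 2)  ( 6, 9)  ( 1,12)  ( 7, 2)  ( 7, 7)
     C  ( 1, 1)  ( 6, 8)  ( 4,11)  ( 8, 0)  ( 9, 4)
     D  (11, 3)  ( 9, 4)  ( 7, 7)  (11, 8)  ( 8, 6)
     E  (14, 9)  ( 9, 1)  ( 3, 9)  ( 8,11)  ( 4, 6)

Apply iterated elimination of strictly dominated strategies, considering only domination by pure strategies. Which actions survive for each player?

P1 drop B (D beats it: P:11>8 Q:9>6 R:7>1 S:11>7 T:8>7)
P2 drop Q (R beats it: A:9>2 C:11>8 D:7>4 E:9>1)
P2 drop T (R beats it: A:9>4 C:11>4 D:7>6 E:9>6)
P1 drop C (D beats it: P:11>1 R:7>4 S:11>8)
P1→{A,D,E} P2→{P,R,S}

Remaining: P1:{A,D,E} P2:{P,R,S}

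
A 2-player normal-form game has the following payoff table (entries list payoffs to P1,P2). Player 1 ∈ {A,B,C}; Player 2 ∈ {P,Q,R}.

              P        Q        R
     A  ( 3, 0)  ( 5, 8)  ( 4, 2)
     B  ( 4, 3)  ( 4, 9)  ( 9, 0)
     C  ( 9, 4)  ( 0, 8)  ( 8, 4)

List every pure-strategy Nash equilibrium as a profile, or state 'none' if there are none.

(A,P): not NE [P1→C gives 9>3; P2→Q gives 8>0]
(A,Q): NE
(A,R): not NE [P1→B gives 9>4; P2→Q gives 8>2]
(B,P): not NE [P1→C gives 9>4; P2→Q gives 9>3]
(B,Q): not NE [P1→A gives 5>4]
(B,R): not NE [P2→Q gives 9>0]
(C,P): not NE [P2→Q gives 8>4]
(C,Q): not NE [P1→A gives 5>0]
(C,R): not NE [P1→B gives 9>8; P2→Q gives 8>4]

Nash profiles: (A,Q)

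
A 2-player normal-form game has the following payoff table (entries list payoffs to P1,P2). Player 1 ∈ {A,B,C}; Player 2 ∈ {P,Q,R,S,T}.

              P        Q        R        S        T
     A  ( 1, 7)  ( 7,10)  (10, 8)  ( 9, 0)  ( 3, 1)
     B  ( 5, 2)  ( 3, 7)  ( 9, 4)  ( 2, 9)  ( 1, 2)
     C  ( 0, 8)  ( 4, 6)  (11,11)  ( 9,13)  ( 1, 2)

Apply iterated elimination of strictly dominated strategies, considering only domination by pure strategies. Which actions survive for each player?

P2 drop P (R beats it: A:8>7 B:4>2 C:11>8)
P1 drop B (A beats it: Q:7>3 R:10>9 S:9>2 T:3>1)
P2 drop T (Q beats it: A:10>1 C:6>2)
P1→{A,C} P2→{Q,R,S}

Survivors P1:{A,C} P2:{Q,R,S}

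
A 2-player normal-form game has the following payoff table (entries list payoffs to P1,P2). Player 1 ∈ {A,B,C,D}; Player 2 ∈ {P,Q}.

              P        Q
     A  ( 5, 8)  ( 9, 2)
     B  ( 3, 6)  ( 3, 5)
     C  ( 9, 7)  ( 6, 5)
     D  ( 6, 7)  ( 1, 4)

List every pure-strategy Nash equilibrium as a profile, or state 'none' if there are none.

(A,P): not NE [P1→C gives 9>5]
(A,Q): not NE [P2→P gives 8>2]
(B,P): not NE [P1→C gives 9>3]
(B,Q): not NE [P1→A gives 9>3; P2→P gives 6>5]
(C,P): NE
(C,Q): not NE [P1→A gives 9>6; P2→P gives 7>5]
(D,P): not NE [P1→C gives 9>6]
(D,Q): not NE [P1→A gives 9>1; P2→P gives 7>4]

Nash profiles: (C,P)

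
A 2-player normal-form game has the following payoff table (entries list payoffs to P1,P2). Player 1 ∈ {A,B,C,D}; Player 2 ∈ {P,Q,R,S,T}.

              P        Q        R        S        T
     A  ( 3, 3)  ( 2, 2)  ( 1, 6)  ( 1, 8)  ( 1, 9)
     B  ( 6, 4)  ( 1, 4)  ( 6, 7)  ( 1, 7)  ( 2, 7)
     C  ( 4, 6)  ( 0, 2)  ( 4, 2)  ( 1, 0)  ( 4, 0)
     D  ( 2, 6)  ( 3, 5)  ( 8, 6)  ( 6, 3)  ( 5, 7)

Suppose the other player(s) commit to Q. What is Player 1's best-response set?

P1 best: {D}

u_1(A vs Q) = 2
u_1(B vs Q) = 1
u_1(C vs Q) = 0
u_1(D vs Q) = 3
max payoff 3 at {D}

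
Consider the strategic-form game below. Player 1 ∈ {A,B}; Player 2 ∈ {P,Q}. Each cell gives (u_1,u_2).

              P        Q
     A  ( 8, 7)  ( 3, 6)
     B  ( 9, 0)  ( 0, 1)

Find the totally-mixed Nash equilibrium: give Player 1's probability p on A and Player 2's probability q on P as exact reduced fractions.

P1 indiff ⇒ q·8+(1-q)·3 = q·9+(1-q)·0 ⇒ q(-1) = (1-q)(-3) ⇒ q = 3/4
P2 indiff ⇒ p·7+(1-p)·0 = p·6+(1-p)·1 ⇒ p(1) = (1-p)(1) ⇒ p = 1/2

(p,q) = (1/2, 3/4)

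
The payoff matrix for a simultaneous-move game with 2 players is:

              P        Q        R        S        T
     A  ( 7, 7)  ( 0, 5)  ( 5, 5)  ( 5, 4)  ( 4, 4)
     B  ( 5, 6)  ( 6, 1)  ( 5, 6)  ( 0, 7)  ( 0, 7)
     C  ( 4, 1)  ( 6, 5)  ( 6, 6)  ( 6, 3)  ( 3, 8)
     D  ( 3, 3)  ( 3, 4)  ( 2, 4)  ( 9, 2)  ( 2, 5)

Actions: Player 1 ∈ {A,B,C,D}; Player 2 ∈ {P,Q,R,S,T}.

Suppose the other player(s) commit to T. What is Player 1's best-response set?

u_1(A vs T) = 4
u_1(B vs T) = 0
u_1(C vs T) = 3
u_1(D vs T) = 2
max payoff 4 at {A}

P1 best: {A}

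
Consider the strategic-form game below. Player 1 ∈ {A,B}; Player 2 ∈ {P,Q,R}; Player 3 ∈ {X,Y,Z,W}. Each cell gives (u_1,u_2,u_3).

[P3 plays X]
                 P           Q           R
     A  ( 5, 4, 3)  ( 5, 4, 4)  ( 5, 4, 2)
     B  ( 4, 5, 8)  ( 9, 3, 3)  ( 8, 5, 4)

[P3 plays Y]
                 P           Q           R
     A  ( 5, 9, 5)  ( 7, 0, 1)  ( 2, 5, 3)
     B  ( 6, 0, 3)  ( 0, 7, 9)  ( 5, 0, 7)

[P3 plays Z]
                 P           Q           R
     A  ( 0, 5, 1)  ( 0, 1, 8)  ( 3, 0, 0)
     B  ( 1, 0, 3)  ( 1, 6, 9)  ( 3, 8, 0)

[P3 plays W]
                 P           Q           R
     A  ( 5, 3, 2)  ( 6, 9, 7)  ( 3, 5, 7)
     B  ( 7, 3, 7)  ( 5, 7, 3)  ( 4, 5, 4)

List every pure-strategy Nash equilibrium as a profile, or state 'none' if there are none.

PSNE: ∅

(A,P,X): not NE [P3→Y gives 5>3]
(A,P,Y): not NE [P1→B gives 6>5]
(A,P,Z): not NE [P1→B gives 1>0; P3→Y gives 5>1]
(A,P,W): not NE [P1→B gives 7>5; P2→Q gives 9>3; P3→Y gives 5>2]
(A,Q,X): not NE [P1→B gives 9>5; P3→Z gives 8>4]
(A,Q,Y): not NE [P2→P gives 9>0; P3→Z gives 8>1]
(A,Q,Z): not NE [P1→B gives 1>0; P2→P gives 5>1]
(A,Q,W): not NE [P3→Z gives 8>7]
(A,R,X): not NE [P1→B gives 8>5; P3→W gives 7>2]
(A,R,Y): not NE [P1→B gives 5>2; P2→P gives 9>5; P3→W gives 7>3]
(A,R,Z): not NE [P2→P gives 5>0; P3→W gives 7>0]
(A,R,W): not NE [P1→B gives 4>3; P2→Q gives 9>5]
(B,P,X): not NE [P1→A gives 5>4]
(B,P,Y): not NE [P2→Q gives 7>0; P3→X gives 8>3]
(B,P,Z): not NE [P2→R gives 8>0; P3→X gives 8>3]
(B,P,W): not NE [P2→Q gives 7>3; P3→X gives 8>7]
(B,Q,X): not NE [P2→R gives 5>3; P3→Z gives 9>3]
(B,Q,Y): not NE [P1→A gives 7>0]
(B,Q,Z): not NE [P2→R gives 8>6]
(B,Q,W): not NE [P1→A gives 6>5; P3→Z gives 9>3]
(B,R,X): not NE [P3→Y gives 7>4]
(B,R,Y): not NE [P2→Q gives 7>0]
(B,R,Z): not NE [P3→Y gives 7>0]
(B,R,W): not NE [P2→Q gives 7>5; P3→Y gives 7>4]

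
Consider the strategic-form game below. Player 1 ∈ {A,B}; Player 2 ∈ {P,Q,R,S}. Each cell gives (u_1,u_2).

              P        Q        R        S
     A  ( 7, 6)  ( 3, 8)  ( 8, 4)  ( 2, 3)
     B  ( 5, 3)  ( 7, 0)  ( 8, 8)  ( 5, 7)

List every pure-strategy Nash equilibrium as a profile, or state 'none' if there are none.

NE set: (B,R)

(A,P): not NE [P2→Q gives 8>6]
(A,Q): not NE [P1→B gives 7>3]
(A,R): not NE [P2→Q gives 8>4]
(A,S): not NE [P1→B gives 5>2; P2→Q gives 8>3]
(B,P): not NE [P1→A gives 7>5; P2→R gives 8>3]
(B,Q): not NE [P2→R gives 8>0]
(B,R): NE
(B,S): not NE [P2→R gives 8>7]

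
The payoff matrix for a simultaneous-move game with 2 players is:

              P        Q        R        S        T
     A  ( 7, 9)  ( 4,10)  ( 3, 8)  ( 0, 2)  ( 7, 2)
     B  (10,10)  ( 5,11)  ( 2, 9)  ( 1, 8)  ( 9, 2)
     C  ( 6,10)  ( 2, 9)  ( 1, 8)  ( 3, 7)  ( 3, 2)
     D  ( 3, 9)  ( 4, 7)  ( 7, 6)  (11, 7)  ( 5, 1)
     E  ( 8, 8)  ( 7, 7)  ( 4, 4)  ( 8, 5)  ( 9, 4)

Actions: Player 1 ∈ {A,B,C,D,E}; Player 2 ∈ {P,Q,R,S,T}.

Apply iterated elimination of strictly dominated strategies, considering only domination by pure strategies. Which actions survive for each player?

IESDS → P1:{B,E} P2:{P,Q}

P1 drop A (E beats it: P:8>7 Q:7>4 R:4>3 S:8>0 T:9>7)
P1 drop C (E beats it: P:8>6 Q:7>2 R:4>1 S:8>3 T:9>3)
P2 drop R (P beats it: B:10>9 D:9>6 E:8>4)
P2 drop S (P beats it: B:10>8 D:9>7 E:8>5)
P1 drop D (B beats it: P:10>3 Q:5>4 T:9>5)
P2 drop T (P beats it: B:10>2 E:8>4)
P1→{B,E} P2→{P,Q}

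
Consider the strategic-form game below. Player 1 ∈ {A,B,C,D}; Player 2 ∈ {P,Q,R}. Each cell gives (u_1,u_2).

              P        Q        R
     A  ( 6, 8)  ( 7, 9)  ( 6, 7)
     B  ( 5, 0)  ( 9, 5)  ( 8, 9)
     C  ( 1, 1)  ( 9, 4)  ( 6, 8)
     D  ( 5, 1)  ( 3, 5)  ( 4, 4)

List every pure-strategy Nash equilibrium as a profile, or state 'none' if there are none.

(A,P): not NE [P2→Q gives 9>8]
(A,Q): not NE [P1→C gives 9>7]
(A,R): not NE [P1→B gives 8>6; P2→Q gives 9>7]
(B,P): not NE [P1→A gives 6>5; P2→R gives 9>0]
(B,Q): not NE [P2→R gives 9>5]
(B,R): NE
(C,P): not NE [P1→A gives 6>1; P2→R gives 8>1]
(C,Q): not NE [P2→R gives 8>4]
(C,R): not NE [P1→B gives 8>6]
(D,P): not NE [P1→A gives 6>5; P2→Q gives 5>1]
(D,Q): not NE [P1→C gives 9>3]
(D,R): not NE [P1→B gives 8>4; P2→Q gives 5>4]

Nash profiles: (B,R)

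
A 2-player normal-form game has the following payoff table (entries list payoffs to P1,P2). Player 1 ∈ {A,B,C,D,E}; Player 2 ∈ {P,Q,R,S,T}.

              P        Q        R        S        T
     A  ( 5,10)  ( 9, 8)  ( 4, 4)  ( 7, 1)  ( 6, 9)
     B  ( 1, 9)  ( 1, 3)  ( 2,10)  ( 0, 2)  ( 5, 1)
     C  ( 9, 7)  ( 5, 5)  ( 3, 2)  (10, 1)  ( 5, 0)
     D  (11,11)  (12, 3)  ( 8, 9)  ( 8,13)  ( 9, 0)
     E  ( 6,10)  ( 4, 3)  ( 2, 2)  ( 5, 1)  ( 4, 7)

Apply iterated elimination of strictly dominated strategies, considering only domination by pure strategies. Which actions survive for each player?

P1 drop A (D beats it: P:11>5 Q:12>9 R:8>4 S:8>7 T:9>6)
P1 drop B (D beats it: P:11>1 Q:12>1 R:8>2 S:8>0 T:9>5)
P1 drop E (C beats it: P:9>6 Q:5>4 R:3>2 S:10>5 T:5>4)
P2 drop Q (P beats it: C:7>5 D:11>3)
P2 drop R (P beats it: C:7>2 D:11>9)
P2 drop T (P beats it: C:7>0 D:11>0)
P1→{C,D} P2→{P,S}

Survivors P1:{C,D} P2:{P,S}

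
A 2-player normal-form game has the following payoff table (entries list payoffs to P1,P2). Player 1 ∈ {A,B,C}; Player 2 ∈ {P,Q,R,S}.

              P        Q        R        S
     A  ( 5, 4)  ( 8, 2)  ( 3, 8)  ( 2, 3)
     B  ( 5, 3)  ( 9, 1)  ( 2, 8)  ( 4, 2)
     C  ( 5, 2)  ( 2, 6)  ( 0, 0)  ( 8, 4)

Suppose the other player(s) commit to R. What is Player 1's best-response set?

u_1(A vs R) = 3
u_1(B vs R) = 2
u_1(C vs R) = 0
max payoff 3 at {A}

argmax u_1 = {A}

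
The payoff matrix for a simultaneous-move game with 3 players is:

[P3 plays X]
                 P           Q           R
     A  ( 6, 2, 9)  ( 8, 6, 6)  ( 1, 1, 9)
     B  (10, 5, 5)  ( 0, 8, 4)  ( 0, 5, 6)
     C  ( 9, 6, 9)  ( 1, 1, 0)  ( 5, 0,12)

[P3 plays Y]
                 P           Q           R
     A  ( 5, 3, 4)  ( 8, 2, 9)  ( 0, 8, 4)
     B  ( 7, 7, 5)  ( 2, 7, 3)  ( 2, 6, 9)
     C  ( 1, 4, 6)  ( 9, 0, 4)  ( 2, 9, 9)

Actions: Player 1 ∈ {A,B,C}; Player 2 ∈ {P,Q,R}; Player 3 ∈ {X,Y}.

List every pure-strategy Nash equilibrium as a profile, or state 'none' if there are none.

(A,P,X): not NE [P1→B gives 10>6; P2→Q gives 6>2]
(A,P,Y): not NE [P1→B gives 7>5; P2→R gives 8>3; P3→X gives 9>4]
(A,Q,X): not NE [P3→Y gives 9>6]
(A,Q,Y): not NE [P1→C gives 9>8; P2→R gives 8>2]
(A,R,X): not NE [P1→C gives 5>1; P2→Q gives 6>1]
(A,R,Y): not NE [P1→C gives 2>0; P3→X gives 9>4]
(B,P,X): not NE [P2→Q gives 8>5]
(B,P,Y): NE
(B,Q,X): not NE [P1→A gives 8>0]
(B,Q,Y): not NE [P1→C gives 9>2; P3→X gives 4>3]
(B,R,X): not NE [P1→C gives 5>0; P2→Q gives 8>5; P3→Y gives 9>6]
(B,R,Y): not NE [P2→Q gives 7>6]
(C,P,X): not NE [P1→B gives 10>9]
(C,P,Y): not NE [P1→B gives 7>1; P2→R gives 9>4; P3→X gives 9>6]
(C,Q,X): not NE [P1→A gives 8>1; P2→P gives 6>1; P3→Y gives 4>0]
(C,Q,Y): not NE [P2→R gives 9>0]
(C,R,X): not NE [P2→P gives 6>0]
(C,R,Y): not NE [P3→X gives 12>9]

Nash profiles: (B,P,Y)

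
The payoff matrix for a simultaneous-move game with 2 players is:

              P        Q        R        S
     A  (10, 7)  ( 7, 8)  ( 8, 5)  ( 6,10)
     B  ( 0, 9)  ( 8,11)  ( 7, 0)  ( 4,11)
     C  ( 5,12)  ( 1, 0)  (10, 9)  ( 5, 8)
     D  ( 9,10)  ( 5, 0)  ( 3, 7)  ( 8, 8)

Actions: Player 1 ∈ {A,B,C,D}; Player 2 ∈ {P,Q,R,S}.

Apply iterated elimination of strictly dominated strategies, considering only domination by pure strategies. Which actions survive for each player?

Remaining: P1:{A,B,D} P2:{P,Q,S}

P2 drop R (P beats it: A:7>5 B:9>0 C:12>9 D:10>7)
P1 drop C (A beats it: P:10>5 Q:7>1 S:6>5)
P1→{A,B,D} P2→{P,Q,S}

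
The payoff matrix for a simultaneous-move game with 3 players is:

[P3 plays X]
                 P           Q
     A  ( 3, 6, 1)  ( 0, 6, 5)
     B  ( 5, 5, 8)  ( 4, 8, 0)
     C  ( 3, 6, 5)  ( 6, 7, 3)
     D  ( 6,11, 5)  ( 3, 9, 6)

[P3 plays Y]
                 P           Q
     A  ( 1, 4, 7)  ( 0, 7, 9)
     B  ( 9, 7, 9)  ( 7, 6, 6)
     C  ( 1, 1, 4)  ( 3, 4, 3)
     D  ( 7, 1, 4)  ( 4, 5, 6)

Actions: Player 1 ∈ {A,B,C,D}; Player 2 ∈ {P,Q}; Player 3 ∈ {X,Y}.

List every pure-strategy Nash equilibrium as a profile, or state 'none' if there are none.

PSNE = {(B,P,Y), (C,Q,X), (D,P,X)}

(A,P,X): not NE [P1→D gives 6>3; P3→Y gives 7>1]
(A,P,Y): not NE [P1→B gives 9>1; P2→Q gives 7>4]
(A,Q,X): not NE [P1→C gives 6>0; P3→Y gives 9>5]
(A,Q,Y): not NE [P1→B gives 7>0]
(B,P,X): not NE [P1→D gives 6>5; P2→Q gives 8>5; P3→Y gives 9>8]
(B,P,Y): NE
(B,Q,X): not NE [P1→C gives 6>4; P3→Y gives 6>0]
(B,Q,Y): not NE [P2→P gives 7>6]
(C,P,X): not NE [P1→D gives 6>3; P2→Q gives 7>6]
(C,P,Y): not NE [P1→B gives 9>1; P2→Q gives 4>1; P3→X gives 5>4]
(C,Q,X): NE
(C,Q,Y): not NE [P1→B gives 7>3]
(D,P,X): NE
(D,P,Y): not NE [P1→B gives 9>7; P2→Q gives 5>1; P3→X gives 5>4]
(D,Q,X): not NE [P1→C gives 6>3; P2→P gives 11>9]
(D,Q,Y): not NE [P1→B gives 7>4]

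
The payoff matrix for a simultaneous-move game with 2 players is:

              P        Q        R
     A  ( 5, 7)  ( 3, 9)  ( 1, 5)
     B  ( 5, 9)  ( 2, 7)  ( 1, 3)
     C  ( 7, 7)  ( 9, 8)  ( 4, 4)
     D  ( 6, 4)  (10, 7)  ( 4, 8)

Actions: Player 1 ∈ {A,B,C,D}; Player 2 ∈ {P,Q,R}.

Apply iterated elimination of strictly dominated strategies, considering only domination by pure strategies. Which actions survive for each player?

Survivors P1:{C,D} P2:{Q,R}

P1 drop A (C beats it: P:7>5 Q:9>3 R:4>1)
P1 drop B (C beats it: P:7>5 Q:9>2 R:4>1)
P2 drop P (Q beats it: C:8>7 D:7>4)
P1→{C,D} P2→{Q,R}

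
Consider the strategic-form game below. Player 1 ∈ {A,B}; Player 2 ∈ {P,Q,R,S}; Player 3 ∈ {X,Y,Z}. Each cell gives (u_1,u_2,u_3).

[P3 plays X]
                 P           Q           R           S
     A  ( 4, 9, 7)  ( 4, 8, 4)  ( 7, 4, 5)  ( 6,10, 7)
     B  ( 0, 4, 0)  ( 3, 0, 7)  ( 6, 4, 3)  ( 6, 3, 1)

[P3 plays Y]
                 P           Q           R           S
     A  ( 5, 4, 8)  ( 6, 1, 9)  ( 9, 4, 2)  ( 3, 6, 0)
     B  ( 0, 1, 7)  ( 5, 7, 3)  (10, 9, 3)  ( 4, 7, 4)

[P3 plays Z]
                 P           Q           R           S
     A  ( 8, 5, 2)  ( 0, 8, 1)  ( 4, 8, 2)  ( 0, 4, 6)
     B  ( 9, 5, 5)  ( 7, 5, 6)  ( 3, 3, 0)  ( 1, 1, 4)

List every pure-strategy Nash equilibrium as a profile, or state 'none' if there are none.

(A,P,X): not NE [P2→S gives 10>9; P3→Y gives 8>7]
(A,P,Y): not NE [P2→S gives 6>4]
(A,P,Z): not NE [P1→B gives 9>8; P2→R gives 8>5; P3→Y gives 8>2]
(A,Q,X): not NE [P2→S gives 10>8; P3→Y gives 9>4]
(A,Q,Y): not NE [P2→S gives 6>1]
(A,Q,Z): not NE [P1→B gives 7>0; P3→Y gives 9>1]
(A,R,X): not NE [P2→S gives 10>4]
(A,R,Y): not NE [P1→B gives 10>9; P2→S gives 6>4; P3→X gives 5>2]
(A,R,Z): not NE [P3→X gives 5>2]
(A,S,X): NE
(A,S,Y): not NE [P1→B gives 4>3; P3→X gives 7>0]
(A,S,Z): not NE [P1→B gives 1>0; P2→R gives 8>4; P3→X gives 7>6]
(B,P,X): not NE [P1→A gives 4>0; P3→Y gives 7>0]
(B,P,Y): not NE [P1→A gives 5>0; P2→R gives 9>1]
(B,P,Z): not NE [P3→Y gives 7>5]
(B,Q,X): not NE [P1→A gives 4>3; P2→R gives 4>0]
(B,Q,Y): not NE [P1→A gives 6>5; P2→R gives 9>7; P3→X gives 7>3]
(B,Q,Z): not NE [P3→X gives 7>6]
(B,R,X): not NE [P1→A gives 7>6]
(B,R,Y): NE
(B,R,Z): not NE [P1→A gives 4>3; P2→Q gives 5>3; P3→Y gives 3>0]
(B,S,X): not NE [P2→R gives 4>3; P3→Z gives 4>1]
(B,S,Y): not NE [P2→R gives 9>7]
(B,S,Z): not NE [P2→Q gives 5>1]

NE set: (A,S,X), (B,R,Y)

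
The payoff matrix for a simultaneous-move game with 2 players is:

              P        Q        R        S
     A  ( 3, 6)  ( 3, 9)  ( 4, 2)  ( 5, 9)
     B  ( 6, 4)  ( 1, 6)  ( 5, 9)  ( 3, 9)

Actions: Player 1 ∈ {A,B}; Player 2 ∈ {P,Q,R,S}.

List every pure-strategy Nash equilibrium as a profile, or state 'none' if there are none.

PSNE = {(A,Q), (A,S), (B,R)}

(A,P): not NE [P1→B gives 6>3; P2→S gives 9>6]
(A,Q): NE
(A,R): not NE [P1→B gives 5>4; P2→S gives 9>2]
(A,S): NE
(B,P): not NE [P2→S gives 9>4]
(B,Q): not NE [P1→A gives 3>1; P2→S gives 9>6]
(B,R): NE
(B,S): not NE [P1→A gives 5>3]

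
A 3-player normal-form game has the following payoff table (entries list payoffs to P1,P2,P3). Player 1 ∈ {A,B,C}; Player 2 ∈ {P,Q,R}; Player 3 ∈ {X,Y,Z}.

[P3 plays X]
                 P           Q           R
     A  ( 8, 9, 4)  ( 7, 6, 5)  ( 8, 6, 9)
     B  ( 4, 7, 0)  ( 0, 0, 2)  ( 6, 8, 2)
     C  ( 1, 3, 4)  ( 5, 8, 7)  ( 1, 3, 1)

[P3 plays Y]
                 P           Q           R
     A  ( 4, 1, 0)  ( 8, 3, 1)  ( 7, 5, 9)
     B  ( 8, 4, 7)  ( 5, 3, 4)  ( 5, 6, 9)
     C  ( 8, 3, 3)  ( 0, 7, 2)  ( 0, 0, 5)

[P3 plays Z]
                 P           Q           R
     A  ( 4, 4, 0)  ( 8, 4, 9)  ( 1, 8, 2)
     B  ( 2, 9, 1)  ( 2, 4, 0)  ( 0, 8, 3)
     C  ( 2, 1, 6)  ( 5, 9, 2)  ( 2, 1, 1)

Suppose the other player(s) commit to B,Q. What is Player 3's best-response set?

BR_3 = {Y}

u_3(X vs B,Q) = 2
u_3(Y vs B,Q) = 4
u_3(Z vs B,Q) = 0
max payoff 4 at {Y}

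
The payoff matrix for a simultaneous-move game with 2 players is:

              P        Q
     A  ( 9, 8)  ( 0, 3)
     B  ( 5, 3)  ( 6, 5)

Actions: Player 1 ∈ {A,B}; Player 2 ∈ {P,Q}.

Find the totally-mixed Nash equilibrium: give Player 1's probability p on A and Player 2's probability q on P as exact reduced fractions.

P1 indiff ⇒ q·9+(1-q)·0 = q·5+(1-q)·6 ⇒ q(4) = (1-q)(6) ⇒ q = 3/5
P2 indiff ⇒ p·8+(1-p)·3 = p·3+(1-p)·5 ⇒ p(5) = (1-p)(2) ⇒ p = 2/7

P1 mixes 2/7 on A; P2 mixes 3/5 on P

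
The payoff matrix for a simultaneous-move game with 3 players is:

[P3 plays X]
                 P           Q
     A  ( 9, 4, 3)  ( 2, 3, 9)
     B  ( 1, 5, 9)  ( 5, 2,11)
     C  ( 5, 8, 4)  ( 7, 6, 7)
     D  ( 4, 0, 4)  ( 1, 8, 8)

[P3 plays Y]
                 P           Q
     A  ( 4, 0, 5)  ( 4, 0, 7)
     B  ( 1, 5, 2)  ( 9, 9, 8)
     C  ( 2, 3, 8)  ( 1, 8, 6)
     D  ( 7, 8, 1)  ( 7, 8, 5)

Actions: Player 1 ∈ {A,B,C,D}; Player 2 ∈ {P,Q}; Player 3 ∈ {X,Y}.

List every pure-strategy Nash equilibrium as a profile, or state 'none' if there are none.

Equilibria: none

(A,P,X): not NE [P3→Y gives 5>3]
(A,P,Y): not NE [P1→D gives 7>4]
(A,Q,X): not NE [P1→C gives 7>2; P2→P gives 4>3]
(A,Q,Y): not NE [P1→B gives 9>4; P3→X gives 9>7]
(B,P,X): not NE [P1→A gives 9>1]
(B,P,Y): not NE [P1→D gives 7>1; P2→Q gives 9>5; P3→X gives 9>2]
(B,Q,X): not NE [P1→C gives 7>5; P2→P gives 5>2]
(B,Q,Y): not NE [P3→X gives 11>8]
(C,P,X): not NE [P1→A gives 9>5; P3→Y gives 8>4]
(C,P,Y): not NE [P1→D gives 7>2; P2→Q gives 8>3]
(C,Q,X): not NE [P2→P gives 8>6]
(C,Q,Y): not NE [P1→B gives 9>1; P3→X gives 7>6]
(D,P,X): not NE [P1→A gives 9>4; P2→Q gives 8>0]
(D,P,Y): not NE [P3→X gives 4>1]
(D,Q,X): not NE [P1→C gives 7>1]
(D,Q,Y): not NE [P1→B gives 9>7; P3→X gives 8>5]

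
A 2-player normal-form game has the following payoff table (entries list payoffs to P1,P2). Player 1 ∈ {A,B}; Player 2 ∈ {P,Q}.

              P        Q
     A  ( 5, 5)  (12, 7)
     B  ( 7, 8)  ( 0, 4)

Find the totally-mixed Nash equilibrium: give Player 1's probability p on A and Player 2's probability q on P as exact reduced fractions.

P1 indiff ⇒ q·5+(1-q)·12 = q·7+(1-q)·0 ⇒ q(-2) = (1-q)(-12) ⇒ q = 6/7
P2 indiff ⇒ p·5+(1-p)·8 = p·7+(1-p)·4 ⇒ p(-2) = (1-p)(-4) ⇒ p = 2/3

(p,q) = (2/3, 6/7)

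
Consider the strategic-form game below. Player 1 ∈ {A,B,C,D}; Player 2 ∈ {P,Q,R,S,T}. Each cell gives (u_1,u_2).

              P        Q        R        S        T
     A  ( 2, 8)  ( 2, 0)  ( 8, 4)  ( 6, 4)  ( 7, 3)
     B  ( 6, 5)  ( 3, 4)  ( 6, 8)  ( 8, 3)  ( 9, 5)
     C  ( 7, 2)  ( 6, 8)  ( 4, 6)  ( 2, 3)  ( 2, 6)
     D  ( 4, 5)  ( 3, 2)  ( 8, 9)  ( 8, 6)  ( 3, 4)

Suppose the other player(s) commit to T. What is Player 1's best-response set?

u_1(A vs T) = 7
u_1(B vs T) = 9
u_1(C vs T) = 2
u_1(D vs T) = 3
max payoff 9 at {B}

P1 best: {B}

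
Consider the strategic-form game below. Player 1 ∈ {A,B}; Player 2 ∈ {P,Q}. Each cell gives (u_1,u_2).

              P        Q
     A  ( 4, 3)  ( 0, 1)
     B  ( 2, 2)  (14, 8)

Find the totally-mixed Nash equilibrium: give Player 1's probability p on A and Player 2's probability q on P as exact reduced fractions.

P1 indiff ⇒ q·4+(1-q)·0 = q·2+(1-q)·14 ⇒ q(2) = (1-q)(14) ⇒ q = 7/8
P2 indiff ⇒ p·3+(1-p)·2 = p·1+(1-p)·8 ⇒ p(2) = (1-p)(6) ⇒ p = 3/4

(p,q) = (3/4, 7/8)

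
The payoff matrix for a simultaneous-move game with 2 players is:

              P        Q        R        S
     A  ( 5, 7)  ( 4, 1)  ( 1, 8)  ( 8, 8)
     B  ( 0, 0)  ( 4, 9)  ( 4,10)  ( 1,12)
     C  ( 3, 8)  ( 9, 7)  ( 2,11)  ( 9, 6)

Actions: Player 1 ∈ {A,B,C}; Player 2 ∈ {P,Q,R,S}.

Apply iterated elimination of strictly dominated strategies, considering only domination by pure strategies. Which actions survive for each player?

IESDS → P1:{B,C} P2:{R,S}

P2 drop P (R beats it: A:8>7 B:10>0 C:11>8)
P1 drop A (C beats it: Q:9>4 R:2>1 S:9>8)
P2 drop Q (R beats it: B:10>9 C:11>7)
P1→{B,C} P2→{R,S}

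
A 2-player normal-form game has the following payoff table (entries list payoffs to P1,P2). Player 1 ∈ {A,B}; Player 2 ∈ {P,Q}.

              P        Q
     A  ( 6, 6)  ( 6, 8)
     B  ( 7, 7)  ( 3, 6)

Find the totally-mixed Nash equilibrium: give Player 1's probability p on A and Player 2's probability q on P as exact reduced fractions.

(p,q) = (1/3, 3/4)

P1 indiff ⇒ q·6+(1-q)·6 = q·7+(1-q)·3 ⇒ q(-1) = (1-q)(-3) ⇒ q = 3/4
P2 indiff ⇒ p·6+(1-p)·7 = p·8+(1-p)·6 ⇒ p(-2) = (1-p)(-1) ⇒ p = 1/3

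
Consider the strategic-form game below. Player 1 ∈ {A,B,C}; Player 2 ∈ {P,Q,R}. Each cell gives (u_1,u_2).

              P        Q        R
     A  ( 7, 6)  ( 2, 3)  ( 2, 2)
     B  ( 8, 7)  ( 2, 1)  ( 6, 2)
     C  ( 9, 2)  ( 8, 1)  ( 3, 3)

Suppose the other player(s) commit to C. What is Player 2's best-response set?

argmax u_2 = {R}

u_2(P vs C) = 2
u_2(Q vs C) = 1
u_2(R vs C) = 3
max payoff 3 at {R}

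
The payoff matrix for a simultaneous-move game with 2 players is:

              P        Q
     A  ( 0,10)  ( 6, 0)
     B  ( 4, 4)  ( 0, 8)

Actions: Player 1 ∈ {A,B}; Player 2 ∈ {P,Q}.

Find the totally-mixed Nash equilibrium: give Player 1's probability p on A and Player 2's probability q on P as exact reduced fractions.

P1 indiff ⇒ q·0+(1-q)·6 = q·4+(1-q)·0 ⇒ q(-4) = (1-q)(-6) ⇒ q = 3/5
P2 indiff ⇒ p·10+(1-p)·4 = p·0+(1-p)·8 ⇒ p(10) = (1-p)(4) ⇒ p = 2/7

p=2/7, q=3/5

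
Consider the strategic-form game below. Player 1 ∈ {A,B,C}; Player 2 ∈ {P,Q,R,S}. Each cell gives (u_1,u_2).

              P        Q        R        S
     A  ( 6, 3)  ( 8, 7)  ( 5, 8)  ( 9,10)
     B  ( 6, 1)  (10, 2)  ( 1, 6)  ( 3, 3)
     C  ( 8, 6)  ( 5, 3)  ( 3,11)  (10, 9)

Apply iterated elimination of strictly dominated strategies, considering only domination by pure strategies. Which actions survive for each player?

P2 drop P (R beats it: A:8>3 B:6>1 C:11>6)
P2 drop Q (R beats it: A:8>7 B:6>2 C:11>3)
P1 drop B (A beats it: R:5>1 S:9>3)
P1→{A,C} P2→{R,S}

IESDS → P1:{A,C} P2:{R,S}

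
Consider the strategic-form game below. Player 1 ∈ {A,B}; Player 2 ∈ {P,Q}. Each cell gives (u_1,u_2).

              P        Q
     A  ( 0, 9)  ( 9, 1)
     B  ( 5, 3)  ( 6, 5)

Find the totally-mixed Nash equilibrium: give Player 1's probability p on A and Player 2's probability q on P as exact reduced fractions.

(p,q) = (1/5, 3/8)

P1 indiff ⇒ q·0+(1-q)·9 = q·5+(1-q)·6 ⇒ q(-5) = (1-q)(-3) ⇒ q = 3/8
P2 indiff ⇒ p·9+(1-p)·3 = p·1+(1-p)·5 ⇒ p(8) = (1-p)(2) ⇒ p = 1/5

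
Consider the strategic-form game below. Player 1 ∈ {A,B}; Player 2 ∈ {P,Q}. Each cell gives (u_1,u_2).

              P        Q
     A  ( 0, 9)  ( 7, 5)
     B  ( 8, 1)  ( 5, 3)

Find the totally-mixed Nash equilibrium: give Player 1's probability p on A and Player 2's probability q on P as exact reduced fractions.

p=1/3, q=1/5

P1 indiff ⇒ q·0+(1-q)·7 = q·8+(1-q)·5 ⇒ q(-8) = (1-q)(-2) ⇒ q = 1/5
P2 indiff ⇒ p·9+(1-p)·1 = p·5+(1-p)·3 ⇒ p(4) = (1-p)(2) ⇒ p = 1/3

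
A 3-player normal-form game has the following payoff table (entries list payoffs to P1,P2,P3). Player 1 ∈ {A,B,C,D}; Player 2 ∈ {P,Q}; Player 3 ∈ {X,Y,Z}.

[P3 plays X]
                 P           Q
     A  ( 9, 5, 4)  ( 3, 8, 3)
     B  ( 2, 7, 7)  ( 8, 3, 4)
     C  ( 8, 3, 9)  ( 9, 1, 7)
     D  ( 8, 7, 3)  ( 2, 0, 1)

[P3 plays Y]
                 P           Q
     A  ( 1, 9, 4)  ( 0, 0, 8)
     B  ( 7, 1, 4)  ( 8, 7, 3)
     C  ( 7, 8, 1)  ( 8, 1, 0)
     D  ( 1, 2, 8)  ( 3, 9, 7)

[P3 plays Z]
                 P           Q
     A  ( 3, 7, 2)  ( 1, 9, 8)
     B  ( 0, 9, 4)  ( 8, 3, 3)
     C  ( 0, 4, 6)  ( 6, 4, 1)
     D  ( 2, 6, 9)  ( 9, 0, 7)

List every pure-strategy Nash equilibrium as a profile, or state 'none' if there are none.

PSNE: ∅

(A,P,X): not NE [P2→Q gives 8>5]
(A,P,Y): not NE [P1→C gives 7>1]
(A,P,Z): not NE [P2→Q gives 9>7; P3→Y gives 4>2]
(A,Q,X): not NE [P1→C gives 9>3; P3→Z gives 8>3]
(A,Q,Y): not NE [P1→C gives 8>0; P2→P gives 9>0]
(A,Q,Z): not NE [P1→D gives 9>1]
(B,P,X): not NE [P1→A gives 9>2]
(B,P,Y): not NE [P2→Q gives 7>1; P3→X gives 7>4]
(B,P,Z): not NE [P1→A gives 3>0; P3→X gives 7>4]
(B,Q,X): not NE [P1→C gives 9>8; P2→P gives 7>3]
(B,Q,Y): not NE [P3→X gives 4>3]
(B,Q,Z): not NE [P1→D gives 9>8; P2→P gives 9>3; P3→X gives 4>3]
(C,P,X): not NE [P1→A gives 9>8]
(C,P,Y): not NE [P3→X gives 9>1]
(C,P,Z): not NE [P1→A gives 3>0; P3→X gives 9>6]
(C,Q,X): not NE [P2→P gives 3>1]
(C,Q,Y): not NE [P2→P gives 8>1; P3→X gives 7>0]
(C,Q,Z): not NE [P1→D gives 9>6; P3→X gives 7>1]
(D,P,X): not NE [P1→A gives 9>8; P3→Z gives 9>3]
(D,P,Y): not NE [P1→C gives 7>1; P2→Q gives 9>2; P3→Z gives 9>8]
(D,P,Z): not NE [P1→A gives 3>2]
(D,Q,X): not NE [P1→C gives 9>2; P2→P gives 7>0; P3→Z gives 7>1]
(D,Q,Y): not NE [P1→C gives 8>3]
(D,Q,Z): not NE [P2→P gives 6>0]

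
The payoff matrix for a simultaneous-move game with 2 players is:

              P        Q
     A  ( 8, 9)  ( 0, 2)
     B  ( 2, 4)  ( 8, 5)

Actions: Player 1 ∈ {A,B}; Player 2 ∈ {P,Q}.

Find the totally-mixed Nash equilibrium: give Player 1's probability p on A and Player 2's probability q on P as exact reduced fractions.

P1 mixes 1/8 on A; P2 mixes 4/7 on P

P1 indiff ⇒ q·8+(1-q)·0 = q·2+(1-q)·8 ⇒ q(6) = (1-q)(8) ⇒ q = 4/7
P2 indiff ⇒ p·9+(1-p)·4 = p·2+(1-p)·5 ⇒ p(7) = (1-p)(1) ⇒ p = 1/8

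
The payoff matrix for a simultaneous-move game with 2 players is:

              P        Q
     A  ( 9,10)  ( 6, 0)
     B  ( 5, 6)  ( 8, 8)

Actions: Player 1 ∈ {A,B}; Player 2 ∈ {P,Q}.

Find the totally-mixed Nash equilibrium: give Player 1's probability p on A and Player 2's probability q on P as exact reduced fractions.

P1 indiff ⇒ q·9+(1-q)·6 = q·5+(1-q)·8 ⇒ q(4) = (1-q)(2) ⇒ q = 1/3
P2 indiff ⇒ p·10+(1-p)·6 = p·0+(1-p)·8 ⇒ p(10) = (1-p)(2) ⇒ p = 1/6

p=1/6, q=1/3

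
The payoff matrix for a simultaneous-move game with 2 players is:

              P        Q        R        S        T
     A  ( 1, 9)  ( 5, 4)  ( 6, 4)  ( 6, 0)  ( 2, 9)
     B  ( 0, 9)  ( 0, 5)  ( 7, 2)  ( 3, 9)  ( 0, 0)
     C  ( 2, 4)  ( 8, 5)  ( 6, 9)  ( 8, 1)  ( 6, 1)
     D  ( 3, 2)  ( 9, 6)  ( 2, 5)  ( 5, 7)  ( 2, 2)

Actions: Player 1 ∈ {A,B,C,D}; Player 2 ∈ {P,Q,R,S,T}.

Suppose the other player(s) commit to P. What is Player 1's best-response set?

u_1(A vs P) = 1
u_1(B vs P) = 0
u_1(C vs P) = 2
u_1(D vs P) = 3
max payoff 3 at {D}

BR_1 = {D}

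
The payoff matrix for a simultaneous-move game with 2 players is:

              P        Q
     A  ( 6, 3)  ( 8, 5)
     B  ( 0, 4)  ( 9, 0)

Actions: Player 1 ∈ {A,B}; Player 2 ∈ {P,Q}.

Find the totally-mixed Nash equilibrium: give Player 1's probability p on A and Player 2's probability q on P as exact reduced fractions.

p=2/3, q=1/7

P1 indiff ⇒ q·6+(1-q)·8 = q·0+(1-q)·9 ⇒ q(6) = (1-q)(1) ⇒ q = 1/7
P2 indiff ⇒ p·3+(1-p)·4 = p·5+(1-p)·0 ⇒ p(-2) = (1-p)(-4) ⇒ p = 2/3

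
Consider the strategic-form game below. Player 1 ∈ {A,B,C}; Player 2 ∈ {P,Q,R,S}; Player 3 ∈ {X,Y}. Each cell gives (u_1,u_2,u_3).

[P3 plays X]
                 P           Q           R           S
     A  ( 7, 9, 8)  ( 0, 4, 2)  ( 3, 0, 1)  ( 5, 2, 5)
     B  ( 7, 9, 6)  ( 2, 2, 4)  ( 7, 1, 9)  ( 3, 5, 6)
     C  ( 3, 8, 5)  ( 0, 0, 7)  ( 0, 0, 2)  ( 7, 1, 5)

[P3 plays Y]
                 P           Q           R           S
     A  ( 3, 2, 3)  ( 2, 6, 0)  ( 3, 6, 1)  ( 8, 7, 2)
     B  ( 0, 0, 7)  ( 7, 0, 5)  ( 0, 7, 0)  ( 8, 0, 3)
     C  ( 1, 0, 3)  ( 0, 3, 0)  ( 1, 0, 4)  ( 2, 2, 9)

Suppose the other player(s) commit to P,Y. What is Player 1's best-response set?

u_1(A vs P,Y) = 3
u_1(B vs P,Y) = 0
u_1(C vs P,Y) = 1
max payoff 3 at {A}

BR_1 = {A}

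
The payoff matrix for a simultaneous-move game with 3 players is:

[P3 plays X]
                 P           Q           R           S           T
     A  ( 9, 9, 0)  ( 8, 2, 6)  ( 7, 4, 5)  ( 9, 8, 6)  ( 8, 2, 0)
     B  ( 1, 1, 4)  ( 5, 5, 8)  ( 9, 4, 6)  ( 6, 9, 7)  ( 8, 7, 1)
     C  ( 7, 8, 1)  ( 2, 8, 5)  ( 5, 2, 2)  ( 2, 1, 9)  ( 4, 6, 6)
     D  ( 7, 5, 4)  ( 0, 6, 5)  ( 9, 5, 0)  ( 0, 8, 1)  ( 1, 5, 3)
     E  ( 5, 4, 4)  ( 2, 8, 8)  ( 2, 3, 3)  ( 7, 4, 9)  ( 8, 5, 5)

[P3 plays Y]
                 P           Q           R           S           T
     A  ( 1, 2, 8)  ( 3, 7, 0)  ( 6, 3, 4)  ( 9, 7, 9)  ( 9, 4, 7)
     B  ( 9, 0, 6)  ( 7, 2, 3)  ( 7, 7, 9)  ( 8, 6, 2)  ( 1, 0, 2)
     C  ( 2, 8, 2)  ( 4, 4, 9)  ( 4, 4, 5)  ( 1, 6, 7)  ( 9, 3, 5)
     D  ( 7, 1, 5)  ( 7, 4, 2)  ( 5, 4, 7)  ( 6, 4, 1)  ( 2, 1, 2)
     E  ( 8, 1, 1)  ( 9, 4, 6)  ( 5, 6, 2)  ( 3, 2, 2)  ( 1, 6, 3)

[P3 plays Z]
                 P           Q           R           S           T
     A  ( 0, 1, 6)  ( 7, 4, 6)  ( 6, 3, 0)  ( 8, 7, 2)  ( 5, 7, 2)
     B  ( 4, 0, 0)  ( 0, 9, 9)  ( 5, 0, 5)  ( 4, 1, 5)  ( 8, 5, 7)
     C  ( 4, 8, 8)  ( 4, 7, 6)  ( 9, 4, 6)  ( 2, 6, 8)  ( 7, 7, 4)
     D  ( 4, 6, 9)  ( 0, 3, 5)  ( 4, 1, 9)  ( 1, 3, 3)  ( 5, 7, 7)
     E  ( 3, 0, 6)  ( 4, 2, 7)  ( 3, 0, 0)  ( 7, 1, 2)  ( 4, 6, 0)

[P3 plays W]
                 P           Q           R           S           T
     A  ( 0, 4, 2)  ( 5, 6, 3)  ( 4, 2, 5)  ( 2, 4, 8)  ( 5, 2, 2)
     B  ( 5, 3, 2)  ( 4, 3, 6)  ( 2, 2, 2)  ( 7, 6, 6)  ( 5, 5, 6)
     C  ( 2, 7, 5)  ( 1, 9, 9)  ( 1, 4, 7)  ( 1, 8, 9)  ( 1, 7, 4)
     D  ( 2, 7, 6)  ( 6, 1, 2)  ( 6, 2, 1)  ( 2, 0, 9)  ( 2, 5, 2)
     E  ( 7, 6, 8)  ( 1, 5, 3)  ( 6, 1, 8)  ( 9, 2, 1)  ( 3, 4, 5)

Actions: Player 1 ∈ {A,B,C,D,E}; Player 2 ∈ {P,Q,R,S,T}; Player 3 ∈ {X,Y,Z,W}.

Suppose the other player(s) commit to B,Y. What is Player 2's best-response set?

argmax u_2 = {R}

u_2(P vs B,Y) = 0
u_2(Q vs B,Y) = 2
u_2(R vs B,Y) = 7
u_2(S vs B,Y) = 6
u_2(T vs B,Y) = 0
max payoff 7 at {R}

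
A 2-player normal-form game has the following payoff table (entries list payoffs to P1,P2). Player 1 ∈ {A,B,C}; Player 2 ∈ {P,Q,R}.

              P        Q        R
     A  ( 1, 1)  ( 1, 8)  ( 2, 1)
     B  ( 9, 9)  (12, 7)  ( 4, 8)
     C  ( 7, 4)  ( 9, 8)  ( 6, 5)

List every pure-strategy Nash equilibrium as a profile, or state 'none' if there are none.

PSNE = {(B,P)}

(A,P): not NE [P1→B gives 9>1; P2→Q gives 8>1]
(A,Q): not NE [P1→B gives 12>1]
(A,R): not NE [P1→C gives 6>2; P2→Q gives 8>1]
(B,P): NE
(B,Q): not NE [P2→P gives 9>7]
(B,R): not NE [P1→C gives 6>4; P2→P gives 9>8]
(C,P): not NE [P1→B gives 9>7; P2→Q gives 8>4]
(C,Q): not NE [P1→B gives 12>9]
(C,R): not NE [P2→Q gives 8>5]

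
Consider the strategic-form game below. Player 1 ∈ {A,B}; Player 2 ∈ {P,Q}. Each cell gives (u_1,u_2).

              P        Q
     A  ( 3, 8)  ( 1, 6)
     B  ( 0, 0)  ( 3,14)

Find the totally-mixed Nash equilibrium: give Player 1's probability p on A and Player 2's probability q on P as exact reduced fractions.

p=7/8, q=2/5

P1 indiff ⇒ q·3+(1-q)·1 = q·0+(1-q)·3 ⇒ q(3) = (1-q)(2) ⇒ q = 2/5
P2 indiff ⇒ p·8+(1-p)·0 = p·6+(1-p)·14 ⇒ p(2) = (1-p)(14) ⇒ p = 7/8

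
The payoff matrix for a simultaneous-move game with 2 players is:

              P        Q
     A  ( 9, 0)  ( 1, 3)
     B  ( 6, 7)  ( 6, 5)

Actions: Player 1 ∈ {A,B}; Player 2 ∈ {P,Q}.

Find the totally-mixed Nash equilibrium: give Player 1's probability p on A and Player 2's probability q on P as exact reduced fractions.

P1 indiff ⇒ q·9+(1-q)·1 = q·6+(1-q)·6 ⇒ q(3) = (1-q)(5) ⇒ q = 5/8
P2 indiff ⇒ p·0+(1-p)·7 = p·3+(1-p)·5 ⇒ p(-3) = (1-p)(-2) ⇒ p = 2/5

p=2/5, q=5/8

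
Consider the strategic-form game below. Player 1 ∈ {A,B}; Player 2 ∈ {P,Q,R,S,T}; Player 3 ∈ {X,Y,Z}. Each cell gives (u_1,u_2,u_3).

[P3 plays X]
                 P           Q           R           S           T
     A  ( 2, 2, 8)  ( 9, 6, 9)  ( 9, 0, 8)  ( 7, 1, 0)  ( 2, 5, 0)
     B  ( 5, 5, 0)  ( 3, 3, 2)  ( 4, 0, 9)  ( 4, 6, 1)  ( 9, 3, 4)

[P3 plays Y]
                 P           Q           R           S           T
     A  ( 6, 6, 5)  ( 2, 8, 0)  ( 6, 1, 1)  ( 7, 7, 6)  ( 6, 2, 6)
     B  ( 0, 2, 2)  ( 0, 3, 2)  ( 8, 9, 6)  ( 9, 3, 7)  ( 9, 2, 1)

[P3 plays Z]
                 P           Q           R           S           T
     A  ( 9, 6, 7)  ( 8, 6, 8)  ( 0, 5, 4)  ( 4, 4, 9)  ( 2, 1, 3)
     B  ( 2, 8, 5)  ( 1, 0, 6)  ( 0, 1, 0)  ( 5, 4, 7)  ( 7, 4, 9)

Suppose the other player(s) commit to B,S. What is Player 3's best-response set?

u_3(X vs B,S) = 1
u_3(Y vs B,S) = 7
u_3(Z vs B,S) = 7
max payoff 7 at {Y,Z}

P3 best: {Y,Z}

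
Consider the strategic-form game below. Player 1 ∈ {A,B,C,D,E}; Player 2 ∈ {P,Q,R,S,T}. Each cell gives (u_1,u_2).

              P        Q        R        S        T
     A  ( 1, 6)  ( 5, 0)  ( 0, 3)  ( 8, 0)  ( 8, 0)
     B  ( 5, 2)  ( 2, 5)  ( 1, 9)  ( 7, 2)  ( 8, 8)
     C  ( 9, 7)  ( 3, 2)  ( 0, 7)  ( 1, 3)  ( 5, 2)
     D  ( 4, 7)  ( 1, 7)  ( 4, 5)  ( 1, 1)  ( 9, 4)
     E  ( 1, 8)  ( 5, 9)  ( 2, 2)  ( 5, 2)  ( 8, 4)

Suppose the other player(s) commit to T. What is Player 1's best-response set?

u_1(A vs T) = 8
u_1(B vs T) = 8
u_1(C vs T) = 5
u_1(D vs T) = 9
u_1(E vs T) = 8
max payoff 9 at {D}

BR_1 = {D}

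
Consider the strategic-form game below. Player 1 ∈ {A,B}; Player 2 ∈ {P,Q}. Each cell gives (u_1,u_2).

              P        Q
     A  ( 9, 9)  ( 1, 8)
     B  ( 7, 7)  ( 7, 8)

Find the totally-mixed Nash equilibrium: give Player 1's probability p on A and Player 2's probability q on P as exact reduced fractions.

P1 indiff ⇒ q·9+(1-q)·1 = q·7+(1-q)·7 ⇒ q(2) = (1-q)(6) ⇒ q = 3/4
P2 indiff ⇒ p·9+(1-p)·7 = p·8+(1-p)·8 ⇒ p(1) = (1-p)(1) ⇒ p = 1/2

P1 mixes 1/2 on A; P2 mixes 3/4 on P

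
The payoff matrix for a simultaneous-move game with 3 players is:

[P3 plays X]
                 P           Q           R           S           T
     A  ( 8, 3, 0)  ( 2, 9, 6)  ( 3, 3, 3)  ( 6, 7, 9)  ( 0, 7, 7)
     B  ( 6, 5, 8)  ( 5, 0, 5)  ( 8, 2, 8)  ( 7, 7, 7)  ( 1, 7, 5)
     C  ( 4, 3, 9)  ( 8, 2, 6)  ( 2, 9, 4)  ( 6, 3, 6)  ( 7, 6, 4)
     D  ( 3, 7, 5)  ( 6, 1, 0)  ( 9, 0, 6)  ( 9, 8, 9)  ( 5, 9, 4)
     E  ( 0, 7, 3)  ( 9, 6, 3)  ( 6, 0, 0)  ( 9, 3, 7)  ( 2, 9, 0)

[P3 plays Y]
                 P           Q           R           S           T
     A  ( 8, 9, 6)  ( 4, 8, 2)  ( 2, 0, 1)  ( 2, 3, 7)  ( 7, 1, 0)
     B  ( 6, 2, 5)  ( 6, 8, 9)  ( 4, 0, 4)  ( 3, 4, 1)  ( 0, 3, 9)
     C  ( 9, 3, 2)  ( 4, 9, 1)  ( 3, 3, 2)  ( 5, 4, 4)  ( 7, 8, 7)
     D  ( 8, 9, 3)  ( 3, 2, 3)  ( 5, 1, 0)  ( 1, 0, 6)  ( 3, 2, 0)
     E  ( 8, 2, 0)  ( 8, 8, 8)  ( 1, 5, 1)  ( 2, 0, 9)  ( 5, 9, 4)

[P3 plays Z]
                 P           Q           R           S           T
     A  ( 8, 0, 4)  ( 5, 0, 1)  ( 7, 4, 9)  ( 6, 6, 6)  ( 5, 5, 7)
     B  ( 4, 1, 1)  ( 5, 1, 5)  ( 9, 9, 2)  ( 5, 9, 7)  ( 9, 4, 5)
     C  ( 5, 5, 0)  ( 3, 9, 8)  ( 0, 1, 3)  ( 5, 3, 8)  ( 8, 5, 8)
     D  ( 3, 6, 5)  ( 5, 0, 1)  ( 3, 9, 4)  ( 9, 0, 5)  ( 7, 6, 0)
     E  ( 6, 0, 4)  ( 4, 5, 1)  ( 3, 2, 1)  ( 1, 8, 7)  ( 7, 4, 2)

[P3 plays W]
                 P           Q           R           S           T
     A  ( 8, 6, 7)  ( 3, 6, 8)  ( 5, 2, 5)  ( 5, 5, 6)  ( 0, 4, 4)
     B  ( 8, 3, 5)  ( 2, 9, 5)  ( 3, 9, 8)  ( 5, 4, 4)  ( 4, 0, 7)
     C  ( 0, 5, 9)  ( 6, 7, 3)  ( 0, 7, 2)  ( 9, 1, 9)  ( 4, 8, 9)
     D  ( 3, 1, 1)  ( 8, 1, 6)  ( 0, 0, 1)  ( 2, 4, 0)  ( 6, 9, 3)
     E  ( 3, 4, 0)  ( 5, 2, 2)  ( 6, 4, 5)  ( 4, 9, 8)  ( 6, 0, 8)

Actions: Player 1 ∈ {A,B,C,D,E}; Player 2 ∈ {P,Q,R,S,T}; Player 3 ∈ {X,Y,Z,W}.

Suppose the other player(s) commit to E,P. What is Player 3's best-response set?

u_3(X vs E,P) = 3
u_3(Y vs E,P) = 0
u_3(Z vs E,P) = 4
u_3(W vs E,P) = 0
max payoff 4 at {Z}

BR_3 = {Z}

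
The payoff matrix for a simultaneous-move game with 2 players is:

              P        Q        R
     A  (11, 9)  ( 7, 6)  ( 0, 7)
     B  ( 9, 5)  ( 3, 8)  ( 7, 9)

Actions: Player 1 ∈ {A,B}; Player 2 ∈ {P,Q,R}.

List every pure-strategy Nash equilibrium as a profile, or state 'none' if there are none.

Nash profiles: (A,P), (B,R)

(A,P): NE
(A,Q): not NE [P2→P gives 9>6]
(A,R): not NE [P1→B gives 7>0; P2→P gives 9>7]
(B,P): not NE [P1→A gives 11>9; P2→R gives 9>5]
(B,Q): not NE [P1→A gives 7>3; P2→R gives 9>8]
(B,R): NE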